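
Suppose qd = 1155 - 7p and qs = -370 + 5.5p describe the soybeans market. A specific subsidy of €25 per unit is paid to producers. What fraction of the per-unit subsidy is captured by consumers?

Consumer share = 0.44

Pre-subsidy: 1155 - 7p = -370 + 5.5p gives p* = 122, q* = 301.
With the subsidy, sellers receive ps = pb + 25 for each unit, where pb is the price buyers pay.
Supply in terms of pb becomes qs = -370 + 5.5(pb + 25) = -232.5 + 5.5pb. Setting this equal to demand: 1155 - 7pb = -232.5 + 5.5pb, so pb = 111.
Sellers receive ps = 111 + 25 = 136; q' = 1155 − 7·111 = 378.
Buyers' price falls by p* − pb = 122 − 111 = 11; sellers' price rises by ps − p* = 136 − 122 = 14.
So consumers capture 11/25 = 0.44 of each unit of subsidy.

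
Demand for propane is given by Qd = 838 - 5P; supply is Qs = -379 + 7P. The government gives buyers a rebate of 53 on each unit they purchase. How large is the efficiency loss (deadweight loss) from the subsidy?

Deadweight loss = 98315/24

Pre-subsidy: 838 - 5P = -379 + 7P gives P* = 1217/12, Q* = 3971/12.
With the rebate, buyers effectively pay Pb = Ps − 53, where Ps is the price sellers receive.
Demand in terms of Ps becomes Qd = 838 − 5(Ps − 53) = 1103 - 5Ps. Setting this equal to supply: 1103 - 5Ps = -379 + 7Ps, so Ps = 123.5.
Buyers pay Pb = 123.5 − 53 = 70.5; Q' = -379 + 7·123.5 = 485.5.
The subsidy expands output by 485.5 − 3971/12 = 1855/12 past the efficient level; on those units the gap between marginal cost and willingness to pay runs from 0 up to 53.
DWL = ½ × 53 × 1855/12 = 98315/24.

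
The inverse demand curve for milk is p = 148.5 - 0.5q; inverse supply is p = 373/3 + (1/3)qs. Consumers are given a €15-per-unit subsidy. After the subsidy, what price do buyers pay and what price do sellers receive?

Buyers pay €125; sellers receive €140

Pre-subsidy: 148.5 - 0.5q = 373/3 + (1/3)q gives q* = 29 and p* = 134.
With the rebate, buyers effectively pay pb = ps − 15, where ps is the price sellers receive.
On the curves, pb = 148.5 - 0.5q and ps = 373/3 + (1/3)q; the wedge ps − pb = 15 gives 373/3 + (1/3)q − (148.5 - 0.5q) = 15, so q' = 47.
Then pb = 148.5 − 0.5·47 = 125 and ps = 373/3 + (1/3)·47 = 140.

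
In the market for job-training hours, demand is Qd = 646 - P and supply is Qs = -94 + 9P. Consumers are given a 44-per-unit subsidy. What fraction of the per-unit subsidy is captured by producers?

Producer share = 0.1

Pre-subsidy: 646 - P = -94 + 9P gives P* = 74, Q* = 572.
With the rebate, buyers effectively pay Pb = Ps − 44, where Ps is the price sellers receive.
Demand in terms of Ps becomes Qd = 646 − 1(Ps − 44) = 690 - Ps. Setting this equal to supply: 690 - Ps = -94 + 9Ps, so Ps = 78.4.
Buyers pay Pb = 78.4 − 44 = 34.4; Q' = -94 + 9·78.4 = 611.6.
Buyers' price falls by P* − Pb = 74 − 34.4 = 39.6; sellers' price rises by Ps − P* = 78.4 − 74 = 4.4.
So producers capture 4.4/44 = 0.1 of each unit of subsidy.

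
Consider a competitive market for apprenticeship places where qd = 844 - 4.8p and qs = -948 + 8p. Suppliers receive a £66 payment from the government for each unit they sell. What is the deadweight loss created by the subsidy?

Deadweight loss = £6534

Pre-subsidy: 844 - 4.8p = -948 + 8p gives p* = 140, q* = 172.
With the subsidy, sellers receive ps = pb + 66 for each unit, where pb is the price buyers pay.
Supply in terms of pb becomes qs = -948 + 8(pb + 66) = -420 + 8pb. Setting this equal to demand: 844 - 4.8pb = -420 + 8pb, so pb = 98.75.
Sellers receive ps = 98.75 + 66 = 164.75; q' = 844 − 4.8·98.75 = 370.
The subsidy expands output by 370 − 172 = 198 past the efficient level; on those units the gap between marginal cost and willingness to pay runs from 0 up to 66.
DWL = ½ × 66 × 198 = 6534.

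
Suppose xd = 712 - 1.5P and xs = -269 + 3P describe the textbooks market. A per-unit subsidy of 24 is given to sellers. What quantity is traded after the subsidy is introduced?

x' = 409

Pre-subsidy: 712 - 1.5P = -269 + 3P gives P* = 218, x* = 385.
With the subsidy, sellers receive Ps = Pb + 24 for each unit, where Pb is the price buyers pay.
Supply in terms of Pb becomes xs = -269 + 3(Pb + 24) = -197 + 3Pb. Setting this equal to demand: 712 - 1.5Pb = -197 + 3Pb, so Pb = 202.
Sellers receive Ps = 202 + 24 = 226; x' = 712 − 1.5·202 = 409.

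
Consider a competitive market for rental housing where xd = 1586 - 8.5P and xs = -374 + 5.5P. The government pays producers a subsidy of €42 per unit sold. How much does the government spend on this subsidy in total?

Government cost = €22522.5

Pre-subsidy: 1586 - 8.5P = -374 + 5.5P gives P* = 140, x* = 396.
With the subsidy, sellers receive Ps = Pb + 42 for each unit, where Pb is the price buyers pay.
Supply in terms of Pb becomes xs = -374 + 5.5(Pb + 42) = -143 + 5.5Pb. Setting this equal to demand: 1586 - 8.5Pb = -143 + 5.5Pb, so Pb = 123.5.
Sellers receive Ps = 123.5 + 42 = 165.5; x' = 1586 − 8.5·123.5 = 536.25.
Government outlay = subsidy × quantity = 42 × 536.25 = 22522.5.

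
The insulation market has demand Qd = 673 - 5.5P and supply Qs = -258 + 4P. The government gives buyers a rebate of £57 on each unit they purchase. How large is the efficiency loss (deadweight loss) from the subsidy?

Pre-subsidy: 673 - 5.5P = -258 + 4P gives P* = 98, Q* = 134.
With the rebate, buyers effectively pay Pb = Ps − 57, where Ps is the price sellers receive.
Demand in terms of Ps becomes Qd = 673 − 5.5(Ps − 57) = 986.5 - 5.5Ps. Setting this equal to supply: 986.5 - 5.5Ps = -258 + 4Ps, so Ps = 131.
Buyers pay Pb = 131 − 57 = 74; Q' = -258 + 4·131 = 266.
The subsidy expands output by 266 − 134 = 132 past the efficient level; on those units the gap between marginal cost and willingness to pay runs from 0 up to 57.
DWL = ½ × 57 × 132 = 3762.

Deadweight loss = £3762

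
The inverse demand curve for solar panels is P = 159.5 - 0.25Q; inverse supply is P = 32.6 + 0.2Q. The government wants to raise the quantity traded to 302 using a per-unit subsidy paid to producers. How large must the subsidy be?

Required subsidy s = 9 per unit

At Q = 302, from the demand curve buyers pay Pb = 159.5 − 0.25·302 = 84; from the supply curve sellers need Ps = 32.6 + 0.2·302 = 93.
The subsidy must fill the gap: s = Ps − Pb = 93 − 84 = 9.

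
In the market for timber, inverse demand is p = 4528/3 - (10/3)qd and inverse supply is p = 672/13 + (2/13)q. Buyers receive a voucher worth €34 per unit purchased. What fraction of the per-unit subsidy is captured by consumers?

Consumer share = 65/68

Pre-subsidy: 4528/3 - (10/3)q = 672/13 + (2/13)q gives q* = 418 and p* = 116.
With the rebate, buyers effectively pay pb = ps − 34, where ps is the price sellers receive.
On the curves, pb = 4528/3 - (10/3)q and ps = 672/13 + (2/13)q; the wedge ps − pb = 34 gives 672/13 + (2/13)q − (4528/3 - (10/3)q) = 34, so q' = 427.75.
Then pb = 4528/3 − (10/3)·427.75 = 83.5 and ps = 672/13 + (2/13)·427.75 = 117.5.
Buyers' price falls by p* − pb = 116 − 83.5 = 32.5; sellers' price rises by ps − p* = 117.5 − 116 = 1.5.
So consumers capture 32.5/34 = 65/68 of each unit of subsidy.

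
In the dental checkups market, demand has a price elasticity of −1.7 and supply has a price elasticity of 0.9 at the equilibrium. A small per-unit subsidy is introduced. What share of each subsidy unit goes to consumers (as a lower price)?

For a small subsidy around the equilibrium, the benefit split depends on the relative slopes, which at a point are proportional to the elasticities.
Buyer share = εs/(εs + |εd|) = 0.9/(0.9 + 1.7) = 9/26; seller share = |εd|/(εs + |εd|) = 17/26.

Consumer share = 9/26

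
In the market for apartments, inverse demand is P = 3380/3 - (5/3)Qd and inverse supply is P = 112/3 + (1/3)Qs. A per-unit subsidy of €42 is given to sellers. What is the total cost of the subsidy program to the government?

Pre-subsidy: 3380/3 - (5/3)Q = 112/3 + (1/3)Q gives Q* = 1634/3 and P* = 1970/9.
With the subsidy, sellers receive Ps = Pb + 42 for each unit, where Pb is the price buyers pay.
On the curves, Pb = 3380/3 - (5/3)Q and Ps = 112/3 + (1/3)Q; the wedge Ps − Pb = 42 gives 112/3 + (1/3)Q − (3380/3 - (5/3)Q) = 42, so Q' = 1697/3.
Then Pb = 3380/3 − (5/3)·(1697/3) = 1655/9 and Ps = 112/3 + (1/3)·(1697/3) = 2033/9.
Government outlay = subsidy × quantity = 42 × 1697/3 = 23758.

Government cost = €23758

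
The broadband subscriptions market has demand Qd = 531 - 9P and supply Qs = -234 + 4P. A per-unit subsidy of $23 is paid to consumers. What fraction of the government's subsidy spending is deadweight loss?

Pre-subsidy: 531 - 9P = -234 + 4P gives P* = 765/13, Q* = 18/13.
With the rebate, buyers effectively pay Pb = Ps − 23, where Ps is the price sellers receive.
Demand in terms of Ps becomes Qd = 531 − 9(Ps − 23) = 738 - 9Ps. Setting this equal to supply: 738 - 9Ps = -234 + 4Ps, so Ps = 972/13.
Buyers pay Pb = 972/13 − 23 = 673/13; Q' = -234 + 4·(972/13) = 846/13.
ΔCS = ½(18/13 + 846/13)(765/13 − 673/13) = 39744/169; ΔPS = ½(18/13 + 846/13)(972/13 − 765/13) = 89424/169.
Government spending = 23 × 846/13 = 19458/13.
DWL = ½ × 23 × (846/13 − 18/13) = 9522/13; fraction = (9522/13) / (19458/13) = 23/47.

DWL / government spending = 23/47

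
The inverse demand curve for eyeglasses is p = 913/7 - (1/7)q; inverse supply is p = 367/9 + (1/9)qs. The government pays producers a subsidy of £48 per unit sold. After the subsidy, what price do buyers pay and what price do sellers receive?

Buyers pay £53; sellers receive £101

Pre-subsidy: 913/7 - (1/7)q = 367/9 + (1/9)q gives q* = 353 and p* = 80.
With the subsidy, sellers receive ps = pb + 48 for each unit, where pb is the price buyers pay.
On the curves, pb = 913/7 - (1/7)q and ps = 367/9 + (1/9)q; the wedge ps − pb = 48 gives 367/9 + (1/9)q − (913/7 - (1/7)q) = 48, so q' = 542.
Then pb = 913/7 − (1/7)·542 = 53 and ps = 367/9 + (1/9)·542 = 101.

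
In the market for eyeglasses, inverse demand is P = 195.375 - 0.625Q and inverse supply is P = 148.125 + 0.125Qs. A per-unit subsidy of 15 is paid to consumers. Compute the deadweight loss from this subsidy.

Deadweight loss = 150

Pre-subsidy: 195.375 - 0.625Q = 148.125 + 0.125Q gives Q* = 63 and P* = 156.
With the rebate, buyers effectively pay Pb = Ps − 15, where Ps is the price sellers receive.
On the curves, Pb = 195.375 - 0.625Q and Ps = 148.125 + 0.125Q; the wedge Ps − Pb = 15 gives 148.125 + 0.125Q − (195.375 - 0.625Q) = 15, so Q' = 83.
Then Pb = 195.375 − 0.625·83 = 143.5 and Ps = 148.125 + 0.125·83 = 158.5.
The subsidy expands output by 83 − 63 = 20 past the efficient level; on those units the gap between marginal cost and willingness to pay runs from 0 up to 15.
DWL = ½ × 15 × 20 = 150.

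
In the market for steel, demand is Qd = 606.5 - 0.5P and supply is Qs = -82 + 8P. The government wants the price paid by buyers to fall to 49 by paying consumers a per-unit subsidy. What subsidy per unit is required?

At a buyer price of 49, quantity demanded is 606.5 − 0.5·49 = 582.
Sellers supply 582 only when they receive Ps with -82 + 8·Ps = 582, i.e. Ps = 83.
s = Ps − Pb = 83 − 49 = 34.

Required subsidy s = 34 per unit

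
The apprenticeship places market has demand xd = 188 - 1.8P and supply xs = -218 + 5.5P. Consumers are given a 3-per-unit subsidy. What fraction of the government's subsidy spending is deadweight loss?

DWL / government spending = 297/13426

Pre-subsidy: 188 - 1.8P = -218 + 5.5P gives P* = 4060/73, x* = 6416/73.
With the rebate, buyers effectively pay Pb = Ps − 3, where Ps is the price sellers receive.
Demand in terms of Ps becomes xd = 188 − 1.8(Ps − 3) = 193.4 - 1.8Ps. Setting this equal to supply: 193.4 - 1.8Ps = -218 + 5.5Ps, so Ps = 4114/73.
Buyers pay Pb = 4114/73 − 3 = 3895/73; x' = -218 + 5.5·(4114/73) = 6713/73.
ΔCS = ½(6416/73 + 6713/73)(4060/73 − 3895/73) = 2166285/10658; ΔPS = ½(6416/73 + 6713/73)(4114/73 − 4060/73) = 354483/5329.
Government spending = 3 × 6713/73 = 20139/73.
DWL = ½ × 3 × (6713/73 − 6416/73) = 891/146; fraction = (891/146) / (20139/73) = 297/13426.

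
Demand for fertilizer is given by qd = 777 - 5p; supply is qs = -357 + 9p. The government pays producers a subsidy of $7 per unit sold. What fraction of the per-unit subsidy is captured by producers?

Pre-subsidy: 777 - 5p = -357 + 9p gives p* = 81, q* = 372.
With the subsidy, sellers receive ps = pb + 7 for each unit, where pb is the price buyers pay.
Supply in terms of pb becomes qs = -357 + 9(pb + 7) = -294 + 9pb. Setting this equal to demand: 777 - 5pb = -294 + 9pb, so pb = 76.5.
Sellers receive ps = 76.5 + 7 = 83.5; q' = 777 − 5·76.5 = 394.5.
Buyers' price falls by p* − pb = 81 − 76.5 = 4.5; sellers' price rises by ps − p* = 83.5 − 81 = 2.5.
So producers capture 2.5/7 = 5/14 of each unit of subsidy.

Producer share = 5/14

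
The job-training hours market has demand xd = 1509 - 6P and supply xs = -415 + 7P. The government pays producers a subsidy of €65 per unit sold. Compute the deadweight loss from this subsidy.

Deadweight loss = €6825

Pre-subsidy: 1509 - 6P = -415 + 7P gives P* = 148, x* = 621.
With the subsidy, sellers receive Ps = Pb + 65 for each unit, where Pb is the price buyers pay.
Supply in terms of Pb becomes xs = -415 + 7(Pb + 65) = 40 + 7Pb. Setting this equal to demand: 1509 - 6Pb = 40 + 7Pb, so Pb = 113.
Sellers receive Ps = 113 + 65 = 178; x' = 1509 − 6·113 = 831.
The subsidy expands output by 831 − 621 = 210 past the efficient level; on those units the gap between marginal cost and willingness to pay runs from 0 up to 65.
DWL = ½ × 65 × 210 = 6825.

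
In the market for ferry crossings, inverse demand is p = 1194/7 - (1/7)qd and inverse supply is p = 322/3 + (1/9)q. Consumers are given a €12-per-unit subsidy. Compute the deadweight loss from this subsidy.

Pre-subsidy: 1194/7 - (1/7)q = 322/3 + (1/9)q gives q* = 249 and p* = 135.
With the rebate, buyers effectively pay pb = ps − 12, where ps is the price sellers receive.
On the curves, pb = 1194/7 - (1/7)q and ps = 322/3 + (1/9)q; the wedge ps − pb = 12 gives 322/3 + (1/9)q − (1194/7 - (1/7)q) = 12, so q' = 296.25.
Then pb = 1194/7 − (1/7)·296.25 = 128.25 and ps = 322/3 + (1/9)·296.25 = 140.25.
The subsidy expands output by 296.25 − 249 = 47.25 past the efficient level; on those units the gap between marginal cost and willingness to pay runs from 0 up to 12.
DWL = ½ × 12 × 47.25 = 283.5.

Deadweight loss = €283.5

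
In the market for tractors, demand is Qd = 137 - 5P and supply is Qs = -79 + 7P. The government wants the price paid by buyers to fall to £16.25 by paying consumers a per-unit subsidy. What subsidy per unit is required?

Required subsidy s = £3 per unit

At a buyer price of 16.25, quantity demanded is 137 − 5·16.25 = 55.75.
Sellers supply 55.75 only when they receive Ps with -79 + 7·Ps = 55.75, i.e. Ps = 19.25.
s = Ps − Pb = 19.25 − 16.25 = 3.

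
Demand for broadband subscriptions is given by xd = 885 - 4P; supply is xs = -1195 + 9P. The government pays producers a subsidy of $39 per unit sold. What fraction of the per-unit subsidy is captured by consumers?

Pre-subsidy: 885 - 4P = -1195 + 9P gives P* = 160, x* = 245.
With the subsidy, sellers receive Ps = Pb + 39 for each unit, where Pb is the price buyers pay.
Supply in terms of Pb becomes xs = -1195 + 9(Pb + 39) = -844 + 9Pb. Setting this equal to demand: 885 - 4Pb = -844 + 9Pb, so Pb = 133.
Sellers receive Ps = 133 + 39 = 172; x' = 885 − 4·133 = 353.
Buyers' price falls by P* − Pb = 160 − 133 = 27; sellers' price rises by Ps − P* = 172 − 160 = 12.
So consumers capture 27/39 = 9/13 of each unit of subsidy.

Consumer share = 9/13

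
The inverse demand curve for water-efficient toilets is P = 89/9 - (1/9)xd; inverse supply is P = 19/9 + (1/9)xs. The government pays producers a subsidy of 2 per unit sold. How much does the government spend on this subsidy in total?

Pre-subsidy: 89/9 - (1/9)x = 19/9 + (1/9)x gives x* = 35 and P* = 6.
With the subsidy, sellers receive Ps = Pb + 2 for each unit, where Pb is the price buyers pay.
On the curves, Pb = 89/9 - (1/9)x and Ps = 19/9 + (1/9)x; the wedge Ps − Pb = 2 gives 19/9 + (1/9)x − (89/9 - (1/9)x) = 2, so x' = 44.
Then Pb = 89/9 − (1/9)·44 = 5 and Ps = 19/9 + (1/9)·44 = 7.
Government outlay = subsidy × quantity = 2 × 44 = 88.

Government cost = 88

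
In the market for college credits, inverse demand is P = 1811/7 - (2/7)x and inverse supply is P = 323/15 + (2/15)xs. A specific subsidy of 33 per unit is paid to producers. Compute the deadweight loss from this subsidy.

Deadweight loss = 1299.375

Pre-subsidy: 1811/7 - (2/7)x = 323/15 + (2/15)x gives x* = 566 and P* = 97.
With the subsidy, sellers receive Ps = Pb + 33 for each unit, where Pb is the price buyers pay.
On the curves, Pb = 1811/7 - (2/7)x and Ps = 323/15 + (2/15)x; the wedge Ps − Pb = 33 gives 323/15 + (2/15)x − (1811/7 - (2/7)x) = 33, so x' = 644.75.
Then Pb = 1811/7 − (2/7)·644.75 = 74.5 and Ps = 323/15 + (2/15)·644.75 = 107.5.
The subsidy expands output by 644.75 − 566 = 78.75 past the efficient level; on those units the gap between marginal cost and willingness to pay runs from 0 up to 33.
DWL = ½ × 33 × 78.75 = 1299.375.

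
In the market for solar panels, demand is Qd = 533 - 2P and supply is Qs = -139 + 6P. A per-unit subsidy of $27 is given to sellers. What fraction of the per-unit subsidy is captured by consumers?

Consumer share = 0.75

Pre-subsidy: 533 - 2P = -139 + 6P gives P* = 84, Q* = 365.
With the subsidy, sellers receive Ps = Pb + 27 for each unit, where Pb is the price buyers pay.
Supply in terms of Pb becomes Qs = -139 + 6(Pb + 27) = 23 + 6Pb. Setting this equal to demand: 533 - 2Pb = 23 + 6Pb, so Pb = 63.75.
Sellers receive Ps = 63.75 + 27 = 90.75; Q' = 533 − 2·63.75 = 405.5.
Buyers' price falls by P* − Pb = 84 − 63.75 = 20.25; sellers' price rises by Ps − P* = 90.75 − 84 = 6.75.
So consumers capture 20.25/27 = 0.75 of each unit of subsidy.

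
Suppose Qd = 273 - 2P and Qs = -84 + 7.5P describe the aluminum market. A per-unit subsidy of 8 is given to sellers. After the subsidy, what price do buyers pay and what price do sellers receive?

Pre-subsidy: 273 - 2P = -84 + 7.5P gives P* = 714/19, Q* = 3759/19.
With the subsidy, sellers receive Ps = Pb + 8 for each unit, where Pb is the price buyers pay.
Supply in terms of Pb becomes Qs = -84 + 7.5(Pb + 8) = -24 + 7.5Pb. Setting this equal to demand: 273 - 2Pb = -24 + 7.5Pb, so Pb = 594/19.
Sellers receive Ps = 594/19 + 8 = 746/19; Q' = 273 − 2·(594/19) = 3999/19.

Buyers pay 594/19; sellers receive 746/19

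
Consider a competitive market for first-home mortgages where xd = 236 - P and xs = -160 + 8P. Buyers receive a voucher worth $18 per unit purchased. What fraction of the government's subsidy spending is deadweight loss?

Pre-subsidy: 236 - P = -160 + 8P gives P* = 44, x* = 192.
With the rebate, buyers effectively pay Pb = Ps − 18, where Ps is the price sellers receive.
Demand in terms of Ps becomes xd = 236 − 1(Ps − 18) = 254 - Ps. Setting this equal to supply: 254 - Ps = -160 + 8Ps, so Ps = 46.
Buyers pay Pb = 46 − 18 = 28; x' = -160 + 8·46 = 208.
ΔCS = ½(192 + 208)(44 − 28) = 3200; ΔPS = ½(192 + 208)(46 − 44) = 400.
Government spending = 18 × 208 = 3744.
DWL = ½ × 18 × (208 − 192) = 144; fraction = 144 / 3744 = 1/26.

DWL / government spending = 1/26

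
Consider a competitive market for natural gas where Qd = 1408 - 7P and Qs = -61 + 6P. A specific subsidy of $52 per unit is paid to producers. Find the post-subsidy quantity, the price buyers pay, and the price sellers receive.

Q' = 785; buyers pay $89; sellers receive $141

Pre-subsidy: 1408 - 7P = -61 + 6P gives P* = 113, Q* = 617.
With the subsidy, sellers receive Ps = Pb + 52 for each unit, where Pb is the price buyers pay.
Supply in terms of Pb becomes Qs = -61 + 6(Pb + 52) = 251 + 6Pb. Setting this equal to demand: 1408 - 7Pb = 251 + 6Pb, so Pb = 89.
Sellers receive Ps = 89 + 52 = 141; Q' = 1408 − 7·89 = 785.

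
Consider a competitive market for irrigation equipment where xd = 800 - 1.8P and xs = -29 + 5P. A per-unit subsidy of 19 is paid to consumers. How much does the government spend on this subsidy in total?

Pre-subsidy: 800 - 1.8P = -29 + 5P gives P* = 4145/34, x* = 19739/34.
With the rebate, buyers effectively pay Pb = Ps − 19, where Ps is the price sellers receive.
Demand in terms of Ps becomes xd = 800 − 1.8(Ps − 19) = 834.2 - 1.8Ps. Setting this equal to supply: 834.2 - 1.8Ps = -29 + 5Ps, so Ps = 2158/17.
Buyers pay Pb = 2158/17 − 19 = 1835/17; x' = -29 + 5·(2158/17) = 10297/17.
Government outlay = subsidy × quantity = 19 × 10297/17 = 195643/17.

Government cost = 195643/17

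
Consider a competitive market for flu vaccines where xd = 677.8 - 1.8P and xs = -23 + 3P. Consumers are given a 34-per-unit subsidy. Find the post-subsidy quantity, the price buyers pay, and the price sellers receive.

Pre-subsidy: 677.8 - 1.8P = -23 + 3P gives P* = 146, x* = 415.
With the rebate, buyers effectively pay Pb = Ps − 34, where Ps is the price sellers receive.
Demand in terms of Ps becomes xd = 677.8 − 1.8(Ps − 34) = 739 - 1.8Ps. Setting this equal to supply: 739 - 1.8Ps = -23 + 3Ps, so Ps = 158.75.
Buyers pay Pb = 158.75 − 34 = 124.75; x' = -23 + 3·158.75 = 453.25.

x' = 453.25; buyers pay 124.75; sellers receive 158.75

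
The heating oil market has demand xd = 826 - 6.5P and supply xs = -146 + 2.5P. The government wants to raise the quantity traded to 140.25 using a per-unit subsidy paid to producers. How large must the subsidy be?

Required subsidy s = 9 per unit

At x = 140.25, invert demand for the buyer price: Pb = (826 − 140.25)/6.5 = 105.5; invert supply for the seller price: Ps = (140.25 − (-146))/2.5 = 114.5.
The subsidy must fill the gap: s = Ps − Pb = 114.5 − 105.5 = 9.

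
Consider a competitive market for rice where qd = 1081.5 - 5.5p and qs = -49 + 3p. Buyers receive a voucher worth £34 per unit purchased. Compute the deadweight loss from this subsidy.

Pre-subsidy: 1081.5 - 5.5p = -49 + 3p gives p* = 133, q* = 350.
With the rebate, buyers effectively pay pb = ps − 34, where ps is the price sellers receive.
Demand in terms of ps becomes qd = 1081.5 − 5.5(ps − 34) = 1268.5 - 5.5ps. Setting this equal to supply: 1268.5 - 5.5ps = -49 + 3ps, so ps = 155.
Buyers pay pb = 155 − 34 = 121; q' = -49 + 3·155 = 416.
The subsidy expands output by 416 − 350 = 66 past the efficient level; on those units the gap between marginal cost and willingness to pay runs from 0 up to 34.
DWL = ½ × 34 × 66 = 1122.

Deadweight loss = £1122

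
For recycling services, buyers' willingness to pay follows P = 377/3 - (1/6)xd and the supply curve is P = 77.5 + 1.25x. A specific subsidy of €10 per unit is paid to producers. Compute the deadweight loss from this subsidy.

Pre-subsidy: 377/3 - (1/6)x = 77.5 + 1.25x gives x* = 34 and P* = 120.
With the subsidy, sellers receive Ps = Pb + 10 for each unit, where Pb is the price buyers pay.
On the curves, Pb = 377/3 - (1/6)x and Ps = 77.5 + 1.25x; the wedge Ps − Pb = 10 gives 77.5 + 1.25x − (377/3 - (1/6)x) = 10, so x' = 698/17.
Then Pb = 377/3 − (1/6)·(698/17) = 2020/17 and Ps = 77.5 + 1.25·(698/17) = 2190/17.
The subsidy expands output by 698/17 − 34 = 120/17 past the efficient level; on those units the gap between marginal cost and willingness to pay runs from 0 up to 10.
DWL = ½ × 10 × 120/17 = 600/17.

Deadweight loss = 600/17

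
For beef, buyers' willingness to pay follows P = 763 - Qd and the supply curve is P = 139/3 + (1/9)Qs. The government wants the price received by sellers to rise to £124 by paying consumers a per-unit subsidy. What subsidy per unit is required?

Required subsidy s = £60 per unit

At a seller price of 124, quantity supplied is -417 + 9·124 = 699.
Buyers absorb 699 only when they pay Pb = 763 − 1·699 = 64.
s = Ps − Pb = 124 − 64 = 60.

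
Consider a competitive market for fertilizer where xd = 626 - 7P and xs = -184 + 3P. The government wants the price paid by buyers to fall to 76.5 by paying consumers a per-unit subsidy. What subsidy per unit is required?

At a buyer price of 76.5, quantity demanded is 626 − 7·76.5 = 90.5.
Sellers supply 90.5 only when they receive Ps with -184 + 3·Ps = 90.5, i.e. Ps = 91.5.
s = Ps − Pb = 91.5 − 76.5 = 15.

Required subsidy s = 15 per unit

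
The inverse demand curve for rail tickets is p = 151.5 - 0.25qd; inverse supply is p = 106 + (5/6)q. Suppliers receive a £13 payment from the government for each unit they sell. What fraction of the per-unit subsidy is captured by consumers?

Pre-subsidy: 151.5 - 0.25q = 106 + (5/6)q gives q* = 42 and p* = 141.
With the subsidy, sellers receive ps = pb + 13 for each unit, where pb is the price buyers pay.
On the curves, pb = 151.5 - 0.25q and ps = 106 + (5/6)q; the wedge ps − pb = 13 gives 106 + (5/6)q − (151.5 - 0.25q) = 13, so q' = 54.
Then pb = 151.5 − 0.25·54 = 138 and ps = 106 + (5/6)·54 = 151.
Buyers' price falls by p* − pb = 141 − 138 = 3; sellers' price rises by ps − p* = 151 − 141 = 10.
So consumers capture 3/13 = 3/13 of each unit of subsidy.

Consumer share = 3/13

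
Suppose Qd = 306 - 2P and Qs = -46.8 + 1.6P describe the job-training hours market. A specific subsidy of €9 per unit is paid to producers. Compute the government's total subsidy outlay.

Pre-subsidy: 306 - 2P = -46.8 + 1.6P gives P* = 98, Q* = 110.
With the subsidy, sellers receive Ps = Pb + 9 for each unit, where Pb is the price buyers pay.
Supply in terms of Pb becomes Qs = -46.8 + 1.6(Pb + 9) = -32.4 + 1.6Pb. Setting this equal to demand: 306 - 2Pb = -32.4 + 1.6Pb, so Pb = 94.
Sellers receive Ps = 94 + 9 = 103; Q' = 306 − 2·94 = 118.
Government outlay = subsidy × quantity = 9 × 118 = 1062.

Government cost = €1062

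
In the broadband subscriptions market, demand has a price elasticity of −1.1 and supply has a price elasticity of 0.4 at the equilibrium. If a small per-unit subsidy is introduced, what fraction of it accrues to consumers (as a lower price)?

For a small subsidy around the equilibrium, the benefit split depends on the relative slopes, which at a point are proportional to the elasticities.
Buyer share = εs/(εs + |εd|) = 0.4/(0.4 + 1.1) = 4/15; seller share = |εd|/(εs + |εd|) = 11/15.

Consumer share = 4/15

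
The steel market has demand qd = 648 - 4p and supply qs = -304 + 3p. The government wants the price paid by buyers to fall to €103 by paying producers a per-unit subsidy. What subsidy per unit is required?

Required subsidy s = €77 per unit

At a buyer price of 103, quantity demanded is 648 − 4·103 = 236.
Sellers supply 236 only when they receive ps with -304 + 3·ps = 236, i.e. ps = 180.
s = ps − pb = 180 − 103 = 77.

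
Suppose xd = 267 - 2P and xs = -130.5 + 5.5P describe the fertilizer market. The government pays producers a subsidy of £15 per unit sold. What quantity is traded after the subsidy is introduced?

x' = 183

Pre-subsidy: 267 - 2P = -130.5 + 5.5P gives P* = 53, x* = 161.
With the subsidy, sellers receive Ps = Pb + 15 for each unit, where Pb is the price buyers pay.
Supply in terms of Pb becomes xs = -130.5 + 5.5(Pb + 15) = -48 + 5.5Pb. Setting this equal to demand: 267 - 2Pb = -48 + 5.5Pb, so Pb = 42.
Sellers receive Ps = 42 + 15 = 57; x' = 267 − 2·42 = 183.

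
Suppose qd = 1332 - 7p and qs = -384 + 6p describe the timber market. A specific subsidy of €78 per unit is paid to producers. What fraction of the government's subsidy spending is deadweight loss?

DWL / government spending = 21/110

Pre-subsidy: 1332 - 7p = -384 + 6p gives p* = 132, q* = 408.
With the subsidy, sellers receive ps = pb + 78 for each unit, where pb is the price buyers pay.
Supply in terms of pb becomes qs = -384 + 6(pb + 78) = 84 + 6pb. Setting this equal to demand: 1332 - 7pb = 84 + 6pb, so pb = 96.
Sellers receive ps = 96 + 78 = 174; q' = 1332 − 7·96 = 660.
ΔCS = ½(408 + 660)(132 − 96) = 19224; ΔPS = ½(408 + 660)(174 − 132) = 22428.
Government spending = 78 × 660 = 51480.
DWL = ½ × 78 × (660 − 408) = 9828; fraction = 9828 / 51480 = 21/110.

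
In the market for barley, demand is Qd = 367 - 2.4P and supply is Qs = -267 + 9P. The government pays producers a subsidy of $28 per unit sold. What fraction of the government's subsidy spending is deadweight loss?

DWL / government spending = 56/605

Pre-subsidy: 367 - 2.4P = -267 + 9P gives P* = 3170/57, Q* = 4437/19.
With the subsidy, sellers receive Ps = Pb + 28 for each unit, where Pb is the price buyers pay.
Supply in terms of Pb becomes Qs = -267 + 9(Pb + 28) = -15 + 9Pb. Setting this equal to demand: 367 - 2.4Pb = -15 + 9Pb, so Pb = 1910/57.
Sellers receive Ps = 1910/57 + 28 = 3506/57; Q' = 367 − 2.4·(1910/57) = 5445/19.
ΔCS = ½(4437/19 + 5445/19)(3170/57 − 1910/57) = 2075220/361; ΔPS = ½(4437/19 + 5445/19)(3506/57 − 3170/57) = 553392/361.
Government spending = 28 × 5445/19 = 152460/19.
DWL = ½ × 28 × (5445/19 − 4437/19) = 14112/19; fraction = (14112/19) / (152460/19) = 56/605.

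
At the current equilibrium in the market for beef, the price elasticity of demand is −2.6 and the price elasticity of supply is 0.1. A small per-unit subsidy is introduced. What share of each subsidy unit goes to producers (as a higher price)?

For a small subsidy around the equilibrium, the benefit split depends on the relative slopes, which at a point are proportional to the elasticities.
Buyer share = εs/(εs + |εd|) = 0.1/(0.1 + 2.6) = 1/27; seller share = |εd|/(εs + |εd|) = 26/27.
So producers capture 26/27 of the subsidy.

Producer share = 26/27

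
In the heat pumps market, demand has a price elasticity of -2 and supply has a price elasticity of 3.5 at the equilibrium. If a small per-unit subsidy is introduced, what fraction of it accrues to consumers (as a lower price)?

Consumer share = 7/11

For a small subsidy around the equilibrium, the benefit split depends on the relative slopes, which at a point are proportional to the elasticities.
Buyer share = εs/(εs + |εd|) = 3.5/(3.5 + 2) = 7/11; seller share = |εd|/(εs + |εd|) = 4/11.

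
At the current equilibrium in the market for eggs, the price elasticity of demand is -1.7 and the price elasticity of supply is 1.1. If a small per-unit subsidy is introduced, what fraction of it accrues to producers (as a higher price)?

Producer share = 17/28

For a small subsidy around the equilibrium, the benefit split depends on the relative slopes, which at a point are proportional to the elasticities.
Buyer share = εs/(εs + |εd|) = 1.1/(1.1 + 1.7) = 11/28; seller share = |εd|/(εs + |εd|) = 17/28.
So producers capture 17/28 of the subsidy.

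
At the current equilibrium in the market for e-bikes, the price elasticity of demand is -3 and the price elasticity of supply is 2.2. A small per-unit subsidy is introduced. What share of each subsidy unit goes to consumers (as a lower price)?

For a small subsidy around the equilibrium, the benefit split depends on the relative slopes, which at a point are proportional to the elasticities.
Buyer share = εs/(εs + |εd|) = 2.2/(2.2 + 3) = 11/26; seller share = |εd|/(εs + |εd|) = 15/26.

Consumer share = 11/26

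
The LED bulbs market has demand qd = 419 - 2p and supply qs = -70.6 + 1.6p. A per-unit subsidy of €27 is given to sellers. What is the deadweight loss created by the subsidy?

Deadweight loss = €324

Pre-subsidy: 419 - 2p = -70.6 + 1.6p gives p* = 136, q* = 147.
With the subsidy, sellers receive ps = pb + 27 for each unit, where pb is the price buyers pay.
Supply in terms of pb becomes qs = -70.6 + 1.6(pb + 27) = -27.4 + 1.6pb. Setting this equal to demand: 419 - 2pb = -27.4 + 1.6pb, so pb = 124.
Sellers receive ps = 124 + 27 = 151; q' = 419 − 2·124 = 171.
The subsidy expands output by 171 − 147 = 24 past the efficient level; on those units the gap between marginal cost and willingness to pay runs from 0 up to 27.
DWL = ½ × 27 × 24 = 324.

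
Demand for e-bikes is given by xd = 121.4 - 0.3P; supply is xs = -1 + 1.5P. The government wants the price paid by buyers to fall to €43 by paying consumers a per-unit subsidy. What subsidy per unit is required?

At a buyer price of 43, quantity demanded is 121.4 − 0.3·43 = 108.5.
Sellers supply 108.5 only when they receive Ps with -1 + 1.5·Ps = 108.5, i.e. Ps = 73.
s = Ps − Pb = 73 − 43 = 30.

Required subsidy s = €30 per unit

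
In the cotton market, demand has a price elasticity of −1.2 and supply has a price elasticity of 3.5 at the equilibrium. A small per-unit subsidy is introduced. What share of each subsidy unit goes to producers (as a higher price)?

For a small subsidy around the equilibrium, the benefit split depends on the relative slopes, which at a point are proportional to the elasticities.
Buyer share = εs/(εs + |εd|) = 3.5/(3.5 + 1.2) = 35/47; seller share = |εd|/(εs + |εd|) = 12/47.
So producers capture 12/47 of the subsidy.

Producer share = 12/47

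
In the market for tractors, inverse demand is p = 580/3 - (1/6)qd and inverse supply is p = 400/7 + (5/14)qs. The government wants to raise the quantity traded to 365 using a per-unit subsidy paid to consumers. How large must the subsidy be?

At q = 365, from the demand curve buyers pay pb = 580/3 − (1/6)·365 = 132.5; from the supply curve sellers need ps = 400/7 + (5/14)·365 = 187.5.
The subsidy must fill the gap: s = ps − pb = 187.5 − 132.5 = 55.

Required subsidy s = 55 per unit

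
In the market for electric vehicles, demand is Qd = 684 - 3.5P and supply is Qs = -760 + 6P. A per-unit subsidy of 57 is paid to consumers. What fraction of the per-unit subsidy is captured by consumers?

Pre-subsidy: 684 - 3.5P = -760 + 6P gives P* = 152, Q* = 152.
With the rebate, buyers effectively pay Pb = Ps − 57, where Ps is the price sellers receive.
Demand in terms of Ps becomes Qd = 684 − 3.5(Ps − 57) = 883.5 - 3.5Ps. Setting this equal to supply: 883.5 - 3.5Ps = -760 + 6Ps, so Ps = 173.
Buyers pay Pb = 173 − 57 = 116; Q' = -760 + 6·173 = 278.
Buyers' price falls by P* − Pb = 152 − 116 = 36; sellers' price rises by Ps − P* = 173 − 152 = 21.
So consumers capture 36/57 = 12/19 of each unit of subsidy.

Consumer share = 12/19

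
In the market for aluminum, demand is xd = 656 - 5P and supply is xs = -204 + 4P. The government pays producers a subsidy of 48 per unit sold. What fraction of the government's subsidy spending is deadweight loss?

DWL / government spending = 120/641

Pre-subsidy: 656 - 5P = -204 + 4P gives P* = 860/9, x* = 1604/9.
With the subsidy, sellers receive Ps = Pb + 48 for each unit, where Pb is the price buyers pay.
Supply in terms of Pb becomes xs = -204 + 4(Pb + 48) = -12 + 4Pb. Setting this equal to demand: 656 - 5Pb = -12 + 4Pb, so Pb = 668/9.
Sellers receive Ps = 668/9 + 48 = 1100/9; x' = 656 − 5·(668/9) = 2564/9.
ΔCS = ½(1604/9 + 2564/9)(860/9 − 668/9) = 133376/27; ΔPS = ½(1604/9 + 2564/9)(1100/9 − 860/9) = 166720/27.
Government spending = 48 × 2564/9 = 41024/3.
DWL = ½ × 48 × (2564/9 − 1604/9) = 2560; fraction = 2560 / (41024/3) = 120/641.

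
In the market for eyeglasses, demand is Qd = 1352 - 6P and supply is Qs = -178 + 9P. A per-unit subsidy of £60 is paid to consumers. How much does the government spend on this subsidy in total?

Pre-subsidy: 1352 - 6P = -178 + 9P gives P* = 102, Q* = 740.
With the rebate, buyers effectively pay Pb = Ps − 60, where Ps is the price sellers receive.
Demand in terms of Ps becomes Qd = 1352 − 6(Ps − 60) = 1712 - 6Ps. Setting this equal to supply: 1712 - 6Ps = -178 + 9Ps, so Ps = 126.
Buyers pay Pb = 126 − 60 = 66; Q' = -178 + 9·126 = 956.
Government outlay = subsidy × quantity = 60 × 956 = 57360.

Government cost = £57360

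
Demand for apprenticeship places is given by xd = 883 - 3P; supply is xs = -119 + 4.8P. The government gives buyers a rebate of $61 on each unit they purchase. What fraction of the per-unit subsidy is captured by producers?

Producer share = 5/13

Pre-subsidy: 883 - 3P = -119 + 4.8P gives P* = 1670/13, x* = 6469/13.
With the rebate, buyers effectively pay Pb = Ps − 61, where Ps is the price sellers receive.
Demand in terms of Ps becomes xd = 883 − 3(Ps − 61) = 1066 - 3Ps. Setting this equal to supply: 1066 - 3Ps = -119 + 4.8Ps, so Ps = 1975/13.
Buyers pay Pb = 1975/13 − 61 = 1182/13; x' = -119 + 4.8·(1975/13) = 7933/13.
Buyers' price falls by P* − Pb = 1670/13 − 1182/13 = 488/13; sellers' price rises by Ps − P* = 1975/13 − 1670/13 = 305/13.
So producers capture (305/13)/61 = 5/13 of each unit of subsidy.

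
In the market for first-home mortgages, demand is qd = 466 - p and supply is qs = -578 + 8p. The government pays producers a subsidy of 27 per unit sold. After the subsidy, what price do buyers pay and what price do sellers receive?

Pre-subsidy: 466 - p = -578 + 8p gives p* = 116, q* = 350.
With the subsidy, sellers receive ps = pb + 27 for each unit, where pb is the price buyers pay.
Supply in terms of pb becomes qs = -578 + 8(pb + 27) = -362 + 8pb. Setting this equal to demand: 466 - pb = -362 + 8pb, so pb = 92.
Sellers receive ps = 92 + 27 = 119; q' = 466 − 1·92 = 374.

Buyers pay 92; sellers receive 119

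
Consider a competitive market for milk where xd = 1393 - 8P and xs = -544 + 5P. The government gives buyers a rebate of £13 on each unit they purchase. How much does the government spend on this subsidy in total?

Pre-subsidy: 1393 - 8P = -544 + 5P gives P* = 149, x* = 201.
With the rebate, buyers effectively pay Pb = Ps − 13, where Ps is the price sellers receive.
Demand in terms of Ps becomes xd = 1393 − 8(Ps − 13) = 1497 - 8Ps. Setting this equal to supply: 1497 - 8Ps = -544 + 5Ps, so Ps = 157.
Buyers pay Pb = 157 − 13 = 144; x' = -544 + 5·157 = 241.
Government outlay = subsidy × quantity = 13 × 241 = 3133.

Government cost = £3133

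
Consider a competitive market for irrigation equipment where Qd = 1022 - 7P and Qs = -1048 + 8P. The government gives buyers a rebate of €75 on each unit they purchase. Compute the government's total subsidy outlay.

Pre-subsidy: 1022 - 7P = -1048 + 8P gives P* = 138, Q* = 56.
With the rebate, buyers effectively pay Pb = Ps − 75, where Ps is the price sellers receive.
Demand in terms of Ps becomes Qd = 1022 − 7(Ps − 75) = 1547 - 7Ps. Setting this equal to supply: 1547 - 7Ps = -1048 + 8Ps, so Ps = 173.
Buyers pay Pb = 173 − 75 = 98; Q' = -1048 + 8·173 = 336.
Government outlay = subsidy × quantity = 75 × 336 = 25200.

Government cost = €25200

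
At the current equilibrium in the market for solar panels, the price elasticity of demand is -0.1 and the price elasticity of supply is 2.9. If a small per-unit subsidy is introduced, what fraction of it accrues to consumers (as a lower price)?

Consumer share = 29/30

For a small subsidy around the equilibrium, the benefit split depends on the relative slopes, which at a point are proportional to the elasticities.
Buyer share = εs/(εs + |εd|) = 2.9/(2.9 + 0.1) = 29/30; seller share = |εd|/(εs + |εd|) = 1/30.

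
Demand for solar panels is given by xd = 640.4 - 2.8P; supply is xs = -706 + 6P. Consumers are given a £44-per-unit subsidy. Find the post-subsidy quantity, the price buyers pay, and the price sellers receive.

Pre-subsidy: 640.4 - 2.8P = -706 + 6P gives P* = 153, x* = 212.
With the rebate, buyers effectively pay Pb = Ps − 44, where Ps is the price sellers receive.
Demand in terms of Ps becomes xd = 640.4 − 2.8(Ps − 44) = 763.6 - 2.8Ps. Setting this equal to supply: 763.6 - 2.8Ps = -706 + 6Ps, so Ps = 167.
Buyers pay Pb = 167 − 44 = 123; x' = -706 + 6·167 = 296.

x' = 296; buyers pay £123; sellers receive £167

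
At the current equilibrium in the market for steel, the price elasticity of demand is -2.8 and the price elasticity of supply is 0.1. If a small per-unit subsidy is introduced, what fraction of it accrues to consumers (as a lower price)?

Consumer share = 1/29

For a small subsidy around the equilibrium, the benefit split depends on the relative slopes, which at a point are proportional to the elasticities.
Buyer share = εs/(εs + |εd|) = 0.1/(0.1 + 2.8) = 1/29; seller share = |εd|/(εs + |εd|) = 28/29.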